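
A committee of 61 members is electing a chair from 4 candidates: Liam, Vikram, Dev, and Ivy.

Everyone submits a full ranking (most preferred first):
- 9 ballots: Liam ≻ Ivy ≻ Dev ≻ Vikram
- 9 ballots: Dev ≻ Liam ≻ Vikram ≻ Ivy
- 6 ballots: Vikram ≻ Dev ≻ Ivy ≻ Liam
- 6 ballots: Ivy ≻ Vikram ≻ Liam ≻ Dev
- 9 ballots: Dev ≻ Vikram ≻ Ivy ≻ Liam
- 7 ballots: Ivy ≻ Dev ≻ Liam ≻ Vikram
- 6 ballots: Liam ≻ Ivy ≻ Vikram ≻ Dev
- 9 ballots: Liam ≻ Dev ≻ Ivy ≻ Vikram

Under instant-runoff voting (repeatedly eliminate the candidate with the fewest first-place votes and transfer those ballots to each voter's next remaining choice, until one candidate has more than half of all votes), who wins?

Round 1: Liam 24, Vikram 6, Dev 18, Ivy 13. Vikram eliminated.
Round 2: Liam 24, Dev 24, Ivy 13. Ivy eliminated.
Round 3: Liam 30, Dev 31. Dev has a majority (≥31).

Dev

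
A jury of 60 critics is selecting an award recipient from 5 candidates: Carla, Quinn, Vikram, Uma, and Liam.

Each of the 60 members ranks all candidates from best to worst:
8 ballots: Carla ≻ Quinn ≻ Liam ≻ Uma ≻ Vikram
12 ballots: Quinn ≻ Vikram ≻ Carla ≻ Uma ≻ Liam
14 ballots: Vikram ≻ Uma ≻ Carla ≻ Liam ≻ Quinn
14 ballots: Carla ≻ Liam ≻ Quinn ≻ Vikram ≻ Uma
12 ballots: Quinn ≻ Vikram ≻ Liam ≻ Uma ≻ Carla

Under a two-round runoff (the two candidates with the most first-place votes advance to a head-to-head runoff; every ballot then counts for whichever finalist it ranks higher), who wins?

Carla

Round 1 first-place votes: Carla 22, Quinn 24, Vikram 14, Uma 0, Liam 0. Quinn and Carla advance.
Runoff: Quinn is ranked above Carla on 24 ballots, Carla above Quinn on 36.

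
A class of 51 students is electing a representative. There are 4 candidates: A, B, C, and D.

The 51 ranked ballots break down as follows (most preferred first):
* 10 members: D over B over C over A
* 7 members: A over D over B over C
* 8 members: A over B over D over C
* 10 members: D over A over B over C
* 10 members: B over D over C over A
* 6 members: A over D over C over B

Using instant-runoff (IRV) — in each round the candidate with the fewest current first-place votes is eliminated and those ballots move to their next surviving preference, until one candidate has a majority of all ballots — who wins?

Round 1: A 21, B 10, C 0, D 20. C eliminated.
Round 2: A 21, B 10, D 20. B eliminated.
Round 3: A 21, D 30. D has a majority (≥26).

D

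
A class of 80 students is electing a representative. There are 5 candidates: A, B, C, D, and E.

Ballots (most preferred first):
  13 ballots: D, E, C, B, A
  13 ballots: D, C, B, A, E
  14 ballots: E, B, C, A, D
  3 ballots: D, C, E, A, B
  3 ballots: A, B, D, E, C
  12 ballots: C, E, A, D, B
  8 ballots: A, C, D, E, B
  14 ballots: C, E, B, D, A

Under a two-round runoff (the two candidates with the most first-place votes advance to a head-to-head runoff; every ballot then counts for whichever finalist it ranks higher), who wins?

C

Round 1 first-place votes: A 11, B 0, C 26, D 29, E 14. D and C advance.
Runoff: D is ranked above C on 32 ballots, C above D on 48.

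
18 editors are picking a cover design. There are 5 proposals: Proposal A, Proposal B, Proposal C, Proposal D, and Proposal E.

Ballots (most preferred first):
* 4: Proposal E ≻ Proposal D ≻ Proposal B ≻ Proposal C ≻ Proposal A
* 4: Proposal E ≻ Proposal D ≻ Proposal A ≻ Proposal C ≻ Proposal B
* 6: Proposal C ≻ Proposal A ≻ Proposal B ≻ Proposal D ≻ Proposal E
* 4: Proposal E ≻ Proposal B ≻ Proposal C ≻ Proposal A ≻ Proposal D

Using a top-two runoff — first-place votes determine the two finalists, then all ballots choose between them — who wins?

Round 1 first-place votes: Proposal A 0, Proposal B 0, Proposal C 6, Proposal D 0, Proposal E 12. Proposal E and Proposal C advance.
Runoff: Proposal E is ranked above Proposal C on 12 ballots, Proposal C above Proposal E on 6.

Proposal E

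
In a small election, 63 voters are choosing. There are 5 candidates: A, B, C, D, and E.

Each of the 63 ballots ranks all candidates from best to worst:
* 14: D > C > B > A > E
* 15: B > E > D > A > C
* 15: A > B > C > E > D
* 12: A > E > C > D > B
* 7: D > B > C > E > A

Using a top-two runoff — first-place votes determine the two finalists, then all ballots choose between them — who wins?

Round 1 first-place votes: A 27, B 15, C 0, D 21, E 0. A and D advance.
Runoff: A is ranked above D on 27 ballots, D above A on 36.

D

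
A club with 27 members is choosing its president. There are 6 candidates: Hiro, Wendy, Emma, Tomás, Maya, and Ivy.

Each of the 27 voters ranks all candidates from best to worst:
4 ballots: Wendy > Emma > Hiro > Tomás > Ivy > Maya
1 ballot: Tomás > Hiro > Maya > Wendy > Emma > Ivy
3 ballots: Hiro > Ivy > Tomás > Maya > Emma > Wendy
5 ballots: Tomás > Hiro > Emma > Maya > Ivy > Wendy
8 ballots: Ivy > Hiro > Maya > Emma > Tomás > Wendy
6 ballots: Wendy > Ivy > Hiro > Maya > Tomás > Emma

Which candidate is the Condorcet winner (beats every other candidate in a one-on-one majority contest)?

Ivy vs Hiro: 14–13
Ivy vs Wendy: 16–11
Ivy vs Emma: 17–10
Ivy vs Tomás: 17–10
Ivy vs Maya: 21–6
Ivy beats every other candidate.

Ivy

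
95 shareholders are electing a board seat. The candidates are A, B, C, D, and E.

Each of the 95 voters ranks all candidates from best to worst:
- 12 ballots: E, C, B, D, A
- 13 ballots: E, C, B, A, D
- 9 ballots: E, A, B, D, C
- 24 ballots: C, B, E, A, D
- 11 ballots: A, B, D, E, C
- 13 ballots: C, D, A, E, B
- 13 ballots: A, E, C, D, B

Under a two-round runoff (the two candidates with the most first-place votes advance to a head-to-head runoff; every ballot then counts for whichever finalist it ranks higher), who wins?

Round 1 first-place votes: A 24, B 0, C 37, D 0, E 34. C and E advance.
Runoff: C is ranked above E on 37 ballots, E above C on 58.

E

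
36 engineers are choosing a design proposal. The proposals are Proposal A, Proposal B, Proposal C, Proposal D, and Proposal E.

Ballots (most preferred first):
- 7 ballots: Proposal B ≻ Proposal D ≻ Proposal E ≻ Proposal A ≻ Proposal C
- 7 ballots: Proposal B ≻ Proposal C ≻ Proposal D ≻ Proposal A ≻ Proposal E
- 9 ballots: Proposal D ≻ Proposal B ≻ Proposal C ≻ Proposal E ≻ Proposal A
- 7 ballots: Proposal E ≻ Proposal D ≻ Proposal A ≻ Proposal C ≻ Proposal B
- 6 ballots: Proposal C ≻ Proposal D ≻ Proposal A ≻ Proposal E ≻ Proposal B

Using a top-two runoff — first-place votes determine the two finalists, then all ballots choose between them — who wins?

Round 1 first-place votes: Proposal A 0, Proposal B 14, Proposal C 6, Proposal D 9, Proposal E 7. Proposal B and Proposal D advance.
Runoff: Proposal B is ranked above Proposal D on 14 ballots, Proposal D above Proposal B on 22.

Proposal D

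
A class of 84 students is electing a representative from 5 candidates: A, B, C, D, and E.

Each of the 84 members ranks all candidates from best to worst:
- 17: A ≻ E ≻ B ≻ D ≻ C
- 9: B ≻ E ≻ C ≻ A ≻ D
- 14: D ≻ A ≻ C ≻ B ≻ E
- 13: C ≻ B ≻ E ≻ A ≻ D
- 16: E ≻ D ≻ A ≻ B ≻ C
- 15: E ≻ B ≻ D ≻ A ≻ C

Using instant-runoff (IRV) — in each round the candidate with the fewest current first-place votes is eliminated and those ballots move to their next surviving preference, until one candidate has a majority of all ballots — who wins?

E

Round 1: A 17, B 9, C 13, D 14, E 31. B eliminated.
Round 2: A 17, C 13, D 14, E 40. C eliminated.
Round 3: A 17, D 14, E 53. E has a majority (≥43).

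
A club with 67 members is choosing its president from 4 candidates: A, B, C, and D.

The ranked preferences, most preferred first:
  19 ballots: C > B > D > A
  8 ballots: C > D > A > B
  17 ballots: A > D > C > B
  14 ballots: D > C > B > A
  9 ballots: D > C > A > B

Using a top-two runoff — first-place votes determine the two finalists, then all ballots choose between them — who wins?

D

Round 1 first-place votes: A 17, B 0, C 27, D 23. C and D advance.
Runoff: C is ranked above D on 27 ballots, D above C on 40.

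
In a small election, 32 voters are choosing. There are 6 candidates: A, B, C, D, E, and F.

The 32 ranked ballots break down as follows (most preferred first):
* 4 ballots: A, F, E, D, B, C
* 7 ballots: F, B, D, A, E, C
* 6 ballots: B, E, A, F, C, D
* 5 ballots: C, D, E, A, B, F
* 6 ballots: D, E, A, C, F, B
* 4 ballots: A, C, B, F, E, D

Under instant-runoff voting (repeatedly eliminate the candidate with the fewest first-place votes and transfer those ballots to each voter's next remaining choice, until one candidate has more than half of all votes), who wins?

D

Round 1: A 8, B 6, C 5, D 6, E 0, F 7. E eliminated.
Round 2: A 8, B 6, C 5, D 6, F 7. C eliminated.
Round 3: A 8, B 6, D 11, F 7. B eliminated.
Round 4: A 14, D 11, F 7. F eliminated.
Round 5: A 14, D 18. D has a majority (≥17).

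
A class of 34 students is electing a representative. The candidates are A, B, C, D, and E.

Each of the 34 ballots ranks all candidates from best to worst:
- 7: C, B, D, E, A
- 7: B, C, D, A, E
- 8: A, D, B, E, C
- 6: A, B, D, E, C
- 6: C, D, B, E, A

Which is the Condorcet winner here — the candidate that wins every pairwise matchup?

B

B vs A: 20–14
B vs C: 21–13
B vs D: 20–14
B vs E: 34–0
B beats every other candidate.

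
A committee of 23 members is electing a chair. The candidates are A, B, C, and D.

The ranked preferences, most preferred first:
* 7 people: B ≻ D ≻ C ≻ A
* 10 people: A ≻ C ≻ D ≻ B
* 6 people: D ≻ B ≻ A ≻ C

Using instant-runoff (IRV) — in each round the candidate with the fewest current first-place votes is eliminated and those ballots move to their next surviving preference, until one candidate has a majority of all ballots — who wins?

Round 1: A 10, B 7, C 0, D 6. C eliminated.
Round 2: A 10, B 7, D 6. D eliminated.
Round 3: A 10, B 13. B has a majority (≥12).

B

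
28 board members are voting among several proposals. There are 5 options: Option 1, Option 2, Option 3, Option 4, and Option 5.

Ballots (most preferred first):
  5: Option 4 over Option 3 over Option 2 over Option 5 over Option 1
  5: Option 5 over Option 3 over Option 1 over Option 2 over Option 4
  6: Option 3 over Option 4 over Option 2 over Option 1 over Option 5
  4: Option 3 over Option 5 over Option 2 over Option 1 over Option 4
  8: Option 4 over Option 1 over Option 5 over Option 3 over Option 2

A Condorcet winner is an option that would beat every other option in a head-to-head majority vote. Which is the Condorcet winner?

Option 3 vs Option 1: 20–8
Option 3 vs Option 2: 28–0
Option 3 vs Option 4: 15–13
Option 3 vs Option 5: 15–13
Option 3 beats every other option.

Option 3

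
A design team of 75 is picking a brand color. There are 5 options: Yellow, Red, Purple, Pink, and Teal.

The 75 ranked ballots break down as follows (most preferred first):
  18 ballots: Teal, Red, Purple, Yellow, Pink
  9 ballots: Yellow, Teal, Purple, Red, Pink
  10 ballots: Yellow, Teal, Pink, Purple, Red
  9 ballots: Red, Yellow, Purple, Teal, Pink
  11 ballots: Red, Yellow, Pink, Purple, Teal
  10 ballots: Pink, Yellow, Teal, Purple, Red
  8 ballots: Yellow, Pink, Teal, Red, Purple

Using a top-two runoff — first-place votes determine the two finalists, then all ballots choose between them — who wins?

Red

Round 1 first-place votes: Yellow 27, Red 20, Purple 0, Pink 10, Teal 18. Yellow and Red advance.
Runoff: Yellow is ranked above Red on 37 ballots, Red above Yellow on 38.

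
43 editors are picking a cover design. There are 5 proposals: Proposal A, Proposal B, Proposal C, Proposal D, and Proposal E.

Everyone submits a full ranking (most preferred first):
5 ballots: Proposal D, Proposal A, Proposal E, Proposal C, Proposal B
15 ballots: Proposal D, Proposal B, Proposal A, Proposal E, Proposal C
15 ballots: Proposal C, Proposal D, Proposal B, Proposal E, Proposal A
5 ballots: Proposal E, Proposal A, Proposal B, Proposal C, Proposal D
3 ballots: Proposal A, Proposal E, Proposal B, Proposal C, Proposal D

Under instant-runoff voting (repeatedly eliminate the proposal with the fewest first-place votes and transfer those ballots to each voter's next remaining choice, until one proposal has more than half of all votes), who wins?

Proposal C

Round 1: Proposal A 3, Proposal B 0, Proposal C 15, Proposal D 20, Proposal E 5. Proposal B eliminated.
Round 2: Proposal A 3, Proposal C 15, Proposal D 20, Proposal E 5. Proposal A eliminated.
Round 3: Proposal C 15, Proposal D 20, Proposal E 8. Proposal E eliminated.
Round 4: Proposal C 23, Proposal D 20. Proposal C has a majority (≥22).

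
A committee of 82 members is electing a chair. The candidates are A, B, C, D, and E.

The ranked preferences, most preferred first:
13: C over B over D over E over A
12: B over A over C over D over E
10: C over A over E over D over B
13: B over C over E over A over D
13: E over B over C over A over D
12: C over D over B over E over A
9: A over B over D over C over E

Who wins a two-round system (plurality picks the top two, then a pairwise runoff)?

Round 1 first-place votes: A 9, B 25, C 35, D 0, E 13. C and B advance.
Runoff: C is ranked above B on 35 ballots, B above C on 47.

B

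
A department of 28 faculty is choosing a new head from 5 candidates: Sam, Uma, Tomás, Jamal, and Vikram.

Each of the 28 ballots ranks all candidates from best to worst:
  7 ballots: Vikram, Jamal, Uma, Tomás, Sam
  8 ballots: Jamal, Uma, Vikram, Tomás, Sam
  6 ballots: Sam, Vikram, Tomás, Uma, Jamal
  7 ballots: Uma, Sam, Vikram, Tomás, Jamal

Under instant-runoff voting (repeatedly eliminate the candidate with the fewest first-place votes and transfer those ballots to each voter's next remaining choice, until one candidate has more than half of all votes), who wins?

Round 1: Sam 6, Uma 7, Tomás 0, Jamal 8, Vikram 7. Tomás eliminated.
Round 2: Sam 6, Uma 7, Jamal 8, Vikram 7. Sam eliminated.
Round 3: Uma 7, Jamal 8, Vikram 13. Uma eliminated.
Round 4: Jamal 8, Vikram 20. Vikram has a majority (≥15).

Vikram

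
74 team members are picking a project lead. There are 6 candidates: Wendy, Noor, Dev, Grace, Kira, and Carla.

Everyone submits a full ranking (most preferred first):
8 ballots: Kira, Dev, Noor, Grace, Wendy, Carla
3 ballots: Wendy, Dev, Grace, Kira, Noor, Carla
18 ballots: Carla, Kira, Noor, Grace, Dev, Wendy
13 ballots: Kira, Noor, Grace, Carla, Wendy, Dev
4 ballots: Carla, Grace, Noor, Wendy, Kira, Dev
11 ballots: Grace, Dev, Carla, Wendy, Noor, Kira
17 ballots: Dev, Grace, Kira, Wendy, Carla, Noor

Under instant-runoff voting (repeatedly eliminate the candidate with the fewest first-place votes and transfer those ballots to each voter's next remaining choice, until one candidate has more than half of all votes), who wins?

Dev

Round 1: Wendy 3, Noor 0, Dev 17, Grace 11, Kira 21, Carla 22. Noor eliminated.
Round 2: Wendy 3, Dev 17, Grace 11, Kira 21, Carla 22. Wendy eliminated.
Round 3: Dev 20, Grace 11, Kira 21, Carla 22. Grace eliminated.
Round 4: Dev 31, Kira 21, Carla 22. Kira eliminated.
Round 5: Dev 39, Carla 35. Dev has a majority (≥38).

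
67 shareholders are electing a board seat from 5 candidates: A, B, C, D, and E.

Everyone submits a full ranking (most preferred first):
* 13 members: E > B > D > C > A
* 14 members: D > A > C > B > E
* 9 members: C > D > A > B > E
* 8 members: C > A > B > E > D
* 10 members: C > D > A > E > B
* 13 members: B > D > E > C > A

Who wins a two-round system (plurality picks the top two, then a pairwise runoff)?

D

Round 1 first-place votes: A 0, B 13, C 27, D 14, E 13. C and D advance.
Runoff: C is ranked above D on 27 ballots, D above C on 40.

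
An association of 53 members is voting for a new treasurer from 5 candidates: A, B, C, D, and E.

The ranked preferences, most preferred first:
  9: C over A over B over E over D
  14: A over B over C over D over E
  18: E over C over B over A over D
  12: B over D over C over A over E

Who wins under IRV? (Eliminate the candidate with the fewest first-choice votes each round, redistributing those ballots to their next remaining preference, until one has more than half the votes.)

A

Round 1: A 14, B 12, C 9, D 0, E 18. D eliminated.
Round 2: A 14, B 12, C 9, E 18. C eliminated.
Round 3: A 23, B 12, E 18. B eliminated.
Round 4: A 35, E 18. A has a majority (≥27).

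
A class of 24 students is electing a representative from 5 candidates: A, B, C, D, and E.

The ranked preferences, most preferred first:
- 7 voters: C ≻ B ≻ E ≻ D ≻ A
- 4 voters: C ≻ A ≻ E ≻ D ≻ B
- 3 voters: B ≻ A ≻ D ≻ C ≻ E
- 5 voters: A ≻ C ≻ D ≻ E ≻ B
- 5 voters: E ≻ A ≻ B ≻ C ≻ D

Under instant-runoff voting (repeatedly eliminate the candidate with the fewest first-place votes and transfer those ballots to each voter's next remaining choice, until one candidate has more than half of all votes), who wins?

A

Round 1: A 5, B 3, C 11, D 0, E 5. D eliminated.
Round 2: A 5, B 3, C 11, E 5. B eliminated.
Round 3: A 8, C 11, E 5. E eliminated.
Round 4: A 13, C 11. A has a majority (≥13).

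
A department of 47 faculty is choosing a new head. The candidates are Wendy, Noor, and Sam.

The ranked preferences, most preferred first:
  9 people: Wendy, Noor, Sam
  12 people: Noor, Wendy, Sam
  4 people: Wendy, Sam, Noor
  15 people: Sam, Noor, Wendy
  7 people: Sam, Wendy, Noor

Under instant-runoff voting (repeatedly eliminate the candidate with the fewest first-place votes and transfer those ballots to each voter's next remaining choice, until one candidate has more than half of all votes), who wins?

Wendy

Round 1: Wendy 13, Noor 12, Sam 22. Noor eliminated.
Round 2: Wendy 25, Sam 22. Wendy has a majority (≥24).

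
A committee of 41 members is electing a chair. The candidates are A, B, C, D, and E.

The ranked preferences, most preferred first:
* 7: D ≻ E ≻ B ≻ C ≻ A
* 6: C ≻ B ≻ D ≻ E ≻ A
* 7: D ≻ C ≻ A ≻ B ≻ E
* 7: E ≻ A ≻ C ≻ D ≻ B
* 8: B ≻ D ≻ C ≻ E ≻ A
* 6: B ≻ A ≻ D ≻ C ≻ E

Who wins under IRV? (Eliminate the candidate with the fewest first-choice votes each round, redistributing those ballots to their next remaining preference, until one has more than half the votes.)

D

Round 1: A 0, B 14, C 6, D 14, E 7. A eliminated.
Round 2: B 14, C 6, D 14, E 7. C eliminated.
Round 3: B 20, D 14, E 7. E eliminated.
Round 4: B 20, D 21. D has a majority (≥21).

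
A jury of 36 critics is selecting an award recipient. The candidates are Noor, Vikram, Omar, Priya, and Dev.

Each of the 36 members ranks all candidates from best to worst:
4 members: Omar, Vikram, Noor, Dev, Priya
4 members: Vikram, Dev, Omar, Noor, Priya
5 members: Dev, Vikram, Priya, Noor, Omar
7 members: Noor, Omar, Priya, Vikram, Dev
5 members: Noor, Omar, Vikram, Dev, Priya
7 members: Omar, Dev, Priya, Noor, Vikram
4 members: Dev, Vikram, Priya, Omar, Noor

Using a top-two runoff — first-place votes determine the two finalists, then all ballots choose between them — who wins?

Omar

Round 1 first-place votes: Noor 12, Vikram 4, Omar 11, Priya 0, Dev 9. Noor and Omar advance.
Runoff: Noor is ranked above Omar on 17 ballots, Omar above Noor on 19.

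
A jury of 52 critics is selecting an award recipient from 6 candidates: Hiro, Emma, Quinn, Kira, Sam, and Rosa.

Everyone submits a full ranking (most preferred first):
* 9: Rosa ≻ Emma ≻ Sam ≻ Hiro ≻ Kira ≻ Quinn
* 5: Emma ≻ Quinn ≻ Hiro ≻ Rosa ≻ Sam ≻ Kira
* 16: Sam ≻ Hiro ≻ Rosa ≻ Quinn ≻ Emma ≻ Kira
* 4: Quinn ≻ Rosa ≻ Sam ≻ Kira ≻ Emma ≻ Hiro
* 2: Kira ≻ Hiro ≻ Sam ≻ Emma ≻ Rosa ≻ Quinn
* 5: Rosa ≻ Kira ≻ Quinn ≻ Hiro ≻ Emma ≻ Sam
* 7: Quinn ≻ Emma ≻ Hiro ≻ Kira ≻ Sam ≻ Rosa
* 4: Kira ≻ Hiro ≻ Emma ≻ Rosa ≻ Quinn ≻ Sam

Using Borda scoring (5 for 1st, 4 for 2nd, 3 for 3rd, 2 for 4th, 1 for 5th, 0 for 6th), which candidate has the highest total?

Rosa

Hiro: 9×2 + 5×3 + 16×4 + 4×0 + 2×4 + 5×2 + 7×3 + 4×4 = 152
Emma: 9×4 + 5×5 + 16×1 + 4×1 + 2×2 + 5×1 + 7×4 + 4×3 = 130
Quinn: 9×0 + 5×4 + 16×2 + 4×5 + 2×0 + 5×3 + 7×5 + 4×1 = 126
Kira: 9×1 + 5×0 + 16×0 + 4×2 + 2×5 + 5×4 + 7×2 + 4×5 = 81
Sam: 9×3 + 5×1 + 16×5 + 4×3 + 2×3 + 5×0 + 7×1 + 4×0 = 137
Rosa: 9×5 + 5×2 + 16×3 + 4×4 + 2×1 + 5×5 + 7×0 + 4×2 = 154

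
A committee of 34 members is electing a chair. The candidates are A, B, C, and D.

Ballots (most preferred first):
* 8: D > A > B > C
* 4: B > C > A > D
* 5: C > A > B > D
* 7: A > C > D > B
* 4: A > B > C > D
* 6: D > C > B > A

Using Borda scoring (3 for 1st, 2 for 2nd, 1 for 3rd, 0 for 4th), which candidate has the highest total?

A: 8×2 + 4×1 + 5×2 + 7×3 + 4×3 + 6×0 = 63
B: 8×1 + 4×3 + 5×1 + 7×0 + 4×2 + 6×1 = 39
C: 8×0 + 4×2 + 5×3 + 7×2 + 4×1 + 6×2 = 53
D: 8×3 + 4×0 + 5×0 + 7×1 + 4×0 + 6×3 = 49

A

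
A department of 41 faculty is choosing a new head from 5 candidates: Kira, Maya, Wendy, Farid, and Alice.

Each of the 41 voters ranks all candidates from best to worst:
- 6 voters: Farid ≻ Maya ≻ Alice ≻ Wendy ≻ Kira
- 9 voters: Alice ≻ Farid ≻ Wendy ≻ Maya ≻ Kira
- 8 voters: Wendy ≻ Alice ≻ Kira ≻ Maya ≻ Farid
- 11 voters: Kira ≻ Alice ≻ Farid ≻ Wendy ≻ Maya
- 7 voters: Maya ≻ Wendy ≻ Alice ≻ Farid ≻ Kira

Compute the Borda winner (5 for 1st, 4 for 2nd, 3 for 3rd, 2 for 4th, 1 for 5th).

Alice

Kira: 6×1 + 9×1 + 8×3 + 11×5 + 7×1 = 101
Maya: 6×4 + 9×2 + 8×2 + 11×1 + 7×5 = 104
Wendy: 6×2 + 9×3 + 8×5 + 11×2 + 7×4 = 129
Farid: 6×5 + 9×4 + 8×1 + 11×3 + 7×2 = 121
Alice: 6×3 + 9×5 + 8×4 + 11×4 + 7×3 = 160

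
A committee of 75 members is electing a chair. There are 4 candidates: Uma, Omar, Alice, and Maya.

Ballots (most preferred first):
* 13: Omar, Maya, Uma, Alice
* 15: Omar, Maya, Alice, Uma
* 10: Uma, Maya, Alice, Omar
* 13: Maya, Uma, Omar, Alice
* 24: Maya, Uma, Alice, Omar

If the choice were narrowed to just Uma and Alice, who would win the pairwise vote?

Uma

Uma is ranked above Alice on 60 ballots; Alice above Uma on 15.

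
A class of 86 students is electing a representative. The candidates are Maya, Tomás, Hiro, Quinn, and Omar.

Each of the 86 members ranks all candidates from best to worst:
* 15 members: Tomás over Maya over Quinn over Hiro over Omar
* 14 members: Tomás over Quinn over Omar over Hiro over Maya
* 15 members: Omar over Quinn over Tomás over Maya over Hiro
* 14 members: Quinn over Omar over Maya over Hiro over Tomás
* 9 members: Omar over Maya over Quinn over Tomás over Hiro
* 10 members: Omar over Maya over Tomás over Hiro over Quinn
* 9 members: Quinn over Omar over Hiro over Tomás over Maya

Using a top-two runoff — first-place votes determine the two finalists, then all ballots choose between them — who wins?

Omar

Round 1 first-place votes: Maya 0, Tomás 29, Hiro 0, Quinn 23, Omar 34. Omar and Tomás advance.
Runoff: Omar is ranked above Tomás on 57 ballots, Tomás above Omar on 29.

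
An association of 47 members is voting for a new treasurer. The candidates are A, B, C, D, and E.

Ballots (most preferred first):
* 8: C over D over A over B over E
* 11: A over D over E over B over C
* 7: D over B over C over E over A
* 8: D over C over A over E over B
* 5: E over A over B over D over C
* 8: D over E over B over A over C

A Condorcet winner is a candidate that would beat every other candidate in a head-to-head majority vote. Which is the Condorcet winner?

D vs A: 31–16
D vs B: 42–5
D vs C: 39–8
D vs E: 42–5
D beats every other candidate.

D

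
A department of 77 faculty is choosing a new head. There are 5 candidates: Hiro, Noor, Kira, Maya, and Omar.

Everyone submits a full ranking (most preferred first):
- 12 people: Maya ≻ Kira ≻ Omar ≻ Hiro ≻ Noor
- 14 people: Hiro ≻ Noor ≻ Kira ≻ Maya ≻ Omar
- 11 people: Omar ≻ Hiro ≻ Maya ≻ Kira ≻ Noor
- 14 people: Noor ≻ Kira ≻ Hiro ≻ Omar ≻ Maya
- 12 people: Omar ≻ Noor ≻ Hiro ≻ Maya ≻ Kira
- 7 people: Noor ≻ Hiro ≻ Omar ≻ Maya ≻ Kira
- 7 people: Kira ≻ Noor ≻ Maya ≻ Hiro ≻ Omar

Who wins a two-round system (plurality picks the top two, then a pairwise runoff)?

Round 1 first-place votes: Hiro 14, Noor 21, Kira 7, Maya 12, Omar 23. Omar and Noor advance.
Runoff: Omar is ranked above Noor on 35 ballots, Noor above Omar on 42.

Noor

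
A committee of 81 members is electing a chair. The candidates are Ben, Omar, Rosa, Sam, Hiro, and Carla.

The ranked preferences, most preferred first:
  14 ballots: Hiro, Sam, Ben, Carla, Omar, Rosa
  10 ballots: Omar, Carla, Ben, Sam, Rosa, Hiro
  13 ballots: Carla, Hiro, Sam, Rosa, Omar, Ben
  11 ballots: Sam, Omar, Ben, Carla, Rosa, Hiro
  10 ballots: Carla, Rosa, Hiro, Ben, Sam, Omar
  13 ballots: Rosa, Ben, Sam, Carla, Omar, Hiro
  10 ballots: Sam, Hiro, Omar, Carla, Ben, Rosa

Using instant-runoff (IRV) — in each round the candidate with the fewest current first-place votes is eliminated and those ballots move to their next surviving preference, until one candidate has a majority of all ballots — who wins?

Round 1: Ben 0, Omar 10, Rosa 13, Sam 21, Hiro 14, Carla 23. Ben eliminated.
Round 2: Omar 10, Rosa 13, Sam 21, Hiro 14, Carla 23. Omar eliminated.
Round 3: Rosa 13, Sam 21, Hiro 14, Carla 33. Rosa eliminated.
Round 4: Sam 34, Hiro 14, Carla 33. Hiro eliminated.
Round 5: Sam 48, Carla 33. Sam has a majority (≥41).

Sam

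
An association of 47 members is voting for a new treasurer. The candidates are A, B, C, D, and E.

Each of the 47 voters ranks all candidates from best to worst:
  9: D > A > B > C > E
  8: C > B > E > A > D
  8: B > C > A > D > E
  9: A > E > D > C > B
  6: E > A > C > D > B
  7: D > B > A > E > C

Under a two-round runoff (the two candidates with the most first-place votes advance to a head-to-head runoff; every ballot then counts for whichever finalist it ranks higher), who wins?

Round 1 first-place votes: A 9, B 8, C 8, D 16, E 6. D and A advance.
Runoff: D is ranked above A on 16 ballots, A above D on 31.

A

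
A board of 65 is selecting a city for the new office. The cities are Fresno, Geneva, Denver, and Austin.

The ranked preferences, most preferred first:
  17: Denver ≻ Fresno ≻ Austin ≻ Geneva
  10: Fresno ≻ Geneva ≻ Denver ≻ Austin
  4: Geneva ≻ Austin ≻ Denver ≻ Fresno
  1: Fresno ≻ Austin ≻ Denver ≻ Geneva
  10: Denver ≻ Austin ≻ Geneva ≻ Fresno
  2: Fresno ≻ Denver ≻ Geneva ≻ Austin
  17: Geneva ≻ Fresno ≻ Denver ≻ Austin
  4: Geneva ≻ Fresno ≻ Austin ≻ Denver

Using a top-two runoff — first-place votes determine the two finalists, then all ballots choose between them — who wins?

Round 1 first-place votes: Fresno 13, Geneva 25, Denver 27, Austin 0. Denver and Geneva advance.
Runoff: Denver is ranked above Geneva on 30 ballots, Geneva above Denver on 35.

Geneva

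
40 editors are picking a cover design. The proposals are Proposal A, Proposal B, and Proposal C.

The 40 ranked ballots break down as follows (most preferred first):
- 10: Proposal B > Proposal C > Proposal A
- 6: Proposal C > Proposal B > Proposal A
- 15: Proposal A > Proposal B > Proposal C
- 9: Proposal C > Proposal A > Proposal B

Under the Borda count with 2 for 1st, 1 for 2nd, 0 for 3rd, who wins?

Proposal A: 10×0 + 6×0 + 15×2 + 9×1 = 39
Proposal B: 10×2 + 6×1 + 15×1 + 9×0 = 41
Proposal C: 10×1 + 6×2 + 15×0 + 9×2 = 40

Proposal B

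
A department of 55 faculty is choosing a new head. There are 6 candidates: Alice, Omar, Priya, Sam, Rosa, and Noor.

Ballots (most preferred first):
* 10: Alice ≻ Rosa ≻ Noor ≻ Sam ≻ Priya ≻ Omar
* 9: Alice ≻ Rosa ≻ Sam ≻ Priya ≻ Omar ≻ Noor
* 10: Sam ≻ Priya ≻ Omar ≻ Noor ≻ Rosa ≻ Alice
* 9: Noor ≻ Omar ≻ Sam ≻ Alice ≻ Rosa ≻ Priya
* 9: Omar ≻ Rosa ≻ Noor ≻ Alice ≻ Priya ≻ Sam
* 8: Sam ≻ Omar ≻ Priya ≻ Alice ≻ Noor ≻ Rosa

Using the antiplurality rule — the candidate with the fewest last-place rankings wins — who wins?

Rosa

Last-place votes: Alice 10, Omar 10, Priya 9, Sam 9, Rosa 8, Noor 9.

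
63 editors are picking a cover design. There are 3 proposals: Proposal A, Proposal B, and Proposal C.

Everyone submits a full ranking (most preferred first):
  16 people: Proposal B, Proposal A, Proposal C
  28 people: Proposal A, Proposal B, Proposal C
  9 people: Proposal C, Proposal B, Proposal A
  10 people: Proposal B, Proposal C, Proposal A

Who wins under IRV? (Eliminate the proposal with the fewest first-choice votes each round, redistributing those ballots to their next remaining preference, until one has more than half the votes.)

Proposal B

Round 1: Proposal A 28, Proposal B 26, Proposal C 9. Proposal C eliminated.
Round 2: Proposal A 28, Proposal B 35. Proposal B has a majority (≥32).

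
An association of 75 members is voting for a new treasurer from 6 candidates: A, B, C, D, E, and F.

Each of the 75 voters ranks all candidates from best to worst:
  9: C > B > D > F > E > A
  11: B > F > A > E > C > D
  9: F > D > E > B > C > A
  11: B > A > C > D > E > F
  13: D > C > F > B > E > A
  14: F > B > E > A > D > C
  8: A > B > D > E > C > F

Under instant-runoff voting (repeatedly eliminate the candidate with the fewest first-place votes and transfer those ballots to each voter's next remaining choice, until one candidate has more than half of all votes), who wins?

Round 1: A 8, B 22, C 9, D 13, E 0, F 23. E eliminated.
Round 2: A 8, B 22, C 9, D 13, F 23. A eliminated.
Round 3: B 30, C 9, D 13, F 23. C eliminated.
Round 4: B 39, D 13, F 23. B has a majority (≥38).

B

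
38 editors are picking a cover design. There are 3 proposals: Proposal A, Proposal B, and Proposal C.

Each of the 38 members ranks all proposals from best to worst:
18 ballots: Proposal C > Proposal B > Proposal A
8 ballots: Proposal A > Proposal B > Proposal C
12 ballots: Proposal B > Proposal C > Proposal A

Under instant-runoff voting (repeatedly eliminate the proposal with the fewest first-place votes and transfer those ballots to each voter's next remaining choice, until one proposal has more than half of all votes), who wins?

Proposal B

Round 1: Proposal A 8, Proposal B 12, Proposal C 18. Proposal A eliminated.
Round 2: Proposal B 20, Proposal C 18. Proposal B has a majority (≥20).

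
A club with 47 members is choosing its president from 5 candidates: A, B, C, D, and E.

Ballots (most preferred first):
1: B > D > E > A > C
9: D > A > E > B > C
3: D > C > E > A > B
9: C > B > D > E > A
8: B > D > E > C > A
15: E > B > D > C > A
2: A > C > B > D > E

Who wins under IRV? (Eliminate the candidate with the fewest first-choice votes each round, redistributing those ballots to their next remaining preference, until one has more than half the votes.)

D

Round 1: A 2, B 9, C 9, D 12, E 15. A eliminated.
Round 2: B 9, C 11, D 12, E 15. B eliminated.
Round 3: C 11, D 21, E 15. C eliminated.
Round 4: D 32, E 15. D has a majority (≥24).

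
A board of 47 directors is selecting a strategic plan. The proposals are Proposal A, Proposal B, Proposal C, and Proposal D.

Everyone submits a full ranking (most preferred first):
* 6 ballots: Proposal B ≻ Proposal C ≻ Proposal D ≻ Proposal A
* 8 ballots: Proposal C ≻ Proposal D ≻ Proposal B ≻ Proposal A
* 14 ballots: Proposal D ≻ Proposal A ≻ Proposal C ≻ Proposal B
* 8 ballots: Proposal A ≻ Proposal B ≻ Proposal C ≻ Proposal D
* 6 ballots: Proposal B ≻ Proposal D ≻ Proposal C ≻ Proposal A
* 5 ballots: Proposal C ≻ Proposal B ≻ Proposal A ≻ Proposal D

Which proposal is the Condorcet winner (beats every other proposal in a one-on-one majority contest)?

Proposal C

Proposal C vs Proposal A: 25–22
Proposal C vs Proposal B: 27–20
Proposal C vs Proposal D: 27–20
Proposal C beats every other proposal.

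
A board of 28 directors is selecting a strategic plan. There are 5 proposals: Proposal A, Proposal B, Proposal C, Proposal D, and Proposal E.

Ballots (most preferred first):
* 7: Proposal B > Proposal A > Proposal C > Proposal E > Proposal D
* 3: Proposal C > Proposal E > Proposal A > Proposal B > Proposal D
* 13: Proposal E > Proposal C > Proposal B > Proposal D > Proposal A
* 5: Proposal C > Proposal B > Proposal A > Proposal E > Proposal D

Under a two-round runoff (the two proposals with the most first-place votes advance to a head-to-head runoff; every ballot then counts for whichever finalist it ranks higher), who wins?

Round 1 first-place votes: Proposal A 0, Proposal B 7, Proposal C 8, Proposal D 0, Proposal E 13. Proposal E and Proposal C advance.
Runoff: Proposal E is ranked above Proposal C on 13 ballots, Proposal C above Proposal E on 15.

Proposal C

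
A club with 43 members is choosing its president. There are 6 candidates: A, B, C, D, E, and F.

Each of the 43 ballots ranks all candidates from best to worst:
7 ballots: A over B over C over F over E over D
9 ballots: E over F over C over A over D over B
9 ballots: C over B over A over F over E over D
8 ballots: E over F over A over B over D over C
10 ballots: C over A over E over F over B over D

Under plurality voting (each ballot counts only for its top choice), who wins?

C

First-place votes: A 7, B 0, C 19, D 0, E 17, F 0.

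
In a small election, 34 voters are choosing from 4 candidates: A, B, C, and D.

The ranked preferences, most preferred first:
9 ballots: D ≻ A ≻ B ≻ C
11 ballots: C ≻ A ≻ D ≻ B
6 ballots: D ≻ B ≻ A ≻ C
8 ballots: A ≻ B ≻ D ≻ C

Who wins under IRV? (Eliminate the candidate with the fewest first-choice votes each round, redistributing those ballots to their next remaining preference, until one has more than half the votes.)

Round 1: A 8, B 0, C 11, D 15. B eliminated.
Round 2: A 8, C 11, D 15. A eliminated.
Round 3: C 11, D 23. D has a majority (≥18).

D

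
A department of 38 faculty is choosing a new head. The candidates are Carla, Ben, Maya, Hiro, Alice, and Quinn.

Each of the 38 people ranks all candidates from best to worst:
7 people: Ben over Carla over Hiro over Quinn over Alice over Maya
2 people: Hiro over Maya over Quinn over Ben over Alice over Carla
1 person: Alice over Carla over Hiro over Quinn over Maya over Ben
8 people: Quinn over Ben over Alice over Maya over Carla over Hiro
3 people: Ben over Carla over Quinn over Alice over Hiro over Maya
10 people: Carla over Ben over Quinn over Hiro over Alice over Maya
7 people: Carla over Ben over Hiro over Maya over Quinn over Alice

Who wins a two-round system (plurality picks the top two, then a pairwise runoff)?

Round 1 first-place votes: Carla 17, Ben 10, Maya 0, Hiro 2, Alice 1, Quinn 8. Carla and Ben advance.
Runoff: Carla is ranked above Ben on 18 ballots, Ben above Carla on 20.

Ben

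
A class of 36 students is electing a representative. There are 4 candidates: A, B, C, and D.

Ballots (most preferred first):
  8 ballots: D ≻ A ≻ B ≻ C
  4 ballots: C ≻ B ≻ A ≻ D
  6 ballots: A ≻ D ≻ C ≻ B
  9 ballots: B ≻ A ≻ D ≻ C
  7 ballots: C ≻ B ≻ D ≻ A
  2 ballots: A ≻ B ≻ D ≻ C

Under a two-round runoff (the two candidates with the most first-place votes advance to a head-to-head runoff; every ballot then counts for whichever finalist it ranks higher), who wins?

Round 1 first-place votes: A 8, B 9, C 11, D 8. C and B advance.
Runoff: C is ranked above B on 17 ballots, B above C on 19.

B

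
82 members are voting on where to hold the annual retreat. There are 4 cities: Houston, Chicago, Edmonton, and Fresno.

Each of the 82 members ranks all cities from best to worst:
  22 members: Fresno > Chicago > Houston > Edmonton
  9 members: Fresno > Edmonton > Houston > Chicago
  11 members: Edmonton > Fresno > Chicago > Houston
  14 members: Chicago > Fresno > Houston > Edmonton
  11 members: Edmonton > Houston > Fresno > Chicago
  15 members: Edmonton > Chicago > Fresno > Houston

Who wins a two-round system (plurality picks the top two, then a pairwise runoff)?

Round 1 first-place votes: Houston 0, Chicago 14, Edmonton 37, Fresno 31. Edmonton and Fresno advance.
Runoff: Edmonton is ranked above Fresno on 37 ballots, Fresno above Edmonton on 45.

Fresno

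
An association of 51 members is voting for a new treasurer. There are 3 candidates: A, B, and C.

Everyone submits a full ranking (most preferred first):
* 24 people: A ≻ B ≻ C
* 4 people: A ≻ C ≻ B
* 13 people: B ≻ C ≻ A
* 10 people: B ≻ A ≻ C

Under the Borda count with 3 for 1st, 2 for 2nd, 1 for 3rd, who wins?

A: 24×3 + 4×3 + 13×1 + 10×2 = 117
B: 24×2 + 4×1 + 13×3 + 10×3 = 121
C: 24×1 + 4×2 + 13×2 + 10×1 = 68

B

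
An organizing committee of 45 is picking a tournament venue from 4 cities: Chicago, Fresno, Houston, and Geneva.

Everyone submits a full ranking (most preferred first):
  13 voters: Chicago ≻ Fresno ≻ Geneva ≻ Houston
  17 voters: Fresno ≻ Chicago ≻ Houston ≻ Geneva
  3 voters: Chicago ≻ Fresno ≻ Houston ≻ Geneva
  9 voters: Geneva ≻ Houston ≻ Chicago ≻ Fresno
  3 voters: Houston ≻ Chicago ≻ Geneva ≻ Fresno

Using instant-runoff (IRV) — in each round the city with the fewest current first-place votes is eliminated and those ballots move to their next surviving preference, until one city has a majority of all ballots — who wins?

Round 1: Chicago 16, Fresno 17, Houston 3, Geneva 9. Houston eliminated.
Round 2: Chicago 19, Fresno 17, Geneva 9. Geneva eliminated.
Round 3: Chicago 28, Fresno 17. Chicago has a majority (≥23).

Chicago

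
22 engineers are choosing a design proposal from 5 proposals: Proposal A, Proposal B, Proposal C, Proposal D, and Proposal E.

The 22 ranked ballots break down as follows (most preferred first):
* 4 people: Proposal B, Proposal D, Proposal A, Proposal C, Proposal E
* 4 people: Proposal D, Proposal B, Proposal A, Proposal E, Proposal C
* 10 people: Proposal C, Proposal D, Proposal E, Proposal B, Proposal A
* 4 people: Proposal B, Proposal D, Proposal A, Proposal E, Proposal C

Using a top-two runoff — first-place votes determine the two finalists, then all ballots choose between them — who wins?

Proposal B

Round 1 first-place votes: Proposal A 0, Proposal B 8, Proposal C 10, Proposal D 4, Proposal E 0. Proposal C and Proposal B advance.
Runoff: Proposal C is ranked above Proposal B on 10 ballots, Proposal B above Proposal C on 12.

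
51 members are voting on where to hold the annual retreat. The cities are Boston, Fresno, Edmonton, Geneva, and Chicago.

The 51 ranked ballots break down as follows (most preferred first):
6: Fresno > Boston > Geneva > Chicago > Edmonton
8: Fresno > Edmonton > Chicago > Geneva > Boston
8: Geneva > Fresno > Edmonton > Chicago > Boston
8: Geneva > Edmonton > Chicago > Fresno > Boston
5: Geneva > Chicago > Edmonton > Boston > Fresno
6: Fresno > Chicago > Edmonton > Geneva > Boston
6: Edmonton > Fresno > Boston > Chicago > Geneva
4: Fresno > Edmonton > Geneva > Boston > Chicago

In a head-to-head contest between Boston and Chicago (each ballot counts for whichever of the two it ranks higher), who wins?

Boston is ranked above Chicago on 16 ballots; Chicago above Boston on 35.

Chicago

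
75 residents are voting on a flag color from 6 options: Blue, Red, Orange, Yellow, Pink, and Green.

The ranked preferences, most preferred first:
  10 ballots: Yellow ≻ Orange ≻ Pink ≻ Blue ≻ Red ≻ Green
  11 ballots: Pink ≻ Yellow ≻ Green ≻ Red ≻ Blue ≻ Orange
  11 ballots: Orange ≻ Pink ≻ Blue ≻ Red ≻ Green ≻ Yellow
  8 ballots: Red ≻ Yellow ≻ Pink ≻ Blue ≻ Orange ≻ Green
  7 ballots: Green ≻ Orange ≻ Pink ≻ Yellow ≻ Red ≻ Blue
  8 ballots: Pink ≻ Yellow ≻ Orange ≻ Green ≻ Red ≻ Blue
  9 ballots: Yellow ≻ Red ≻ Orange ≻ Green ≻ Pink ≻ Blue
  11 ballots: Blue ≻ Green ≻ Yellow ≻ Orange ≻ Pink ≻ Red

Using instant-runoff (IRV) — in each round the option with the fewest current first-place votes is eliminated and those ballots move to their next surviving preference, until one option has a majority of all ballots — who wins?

Round 1: Blue 11, Red 8, Orange 11, Yellow 19, Pink 19, Green 7. Green eliminated.
Round 2: Blue 11, Red 8, Orange 18, Yellow 19, Pink 19. Red eliminated.
Round 3: Blue 11, Orange 18, Yellow 27, Pink 19. Blue eliminated.
Round 4: Orange 18, Yellow 38, Pink 19. Yellow has a majority (≥38).

Yellow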